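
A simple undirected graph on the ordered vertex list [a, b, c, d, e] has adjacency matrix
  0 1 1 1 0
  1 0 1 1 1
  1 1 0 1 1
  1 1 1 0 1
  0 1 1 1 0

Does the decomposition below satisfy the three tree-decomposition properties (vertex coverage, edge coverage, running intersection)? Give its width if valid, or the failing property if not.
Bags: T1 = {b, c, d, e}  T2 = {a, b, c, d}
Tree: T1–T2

Yes; width 3.

Checking the three conditions: (i) the bags cover all of {a, b, c, d, e}; (ii) for each edge, some bag contains both endpoints; (iii) the bags containing any fixed vertex form a subtree. All hold, so the decomposition is valid with width 4 − 1 = 3.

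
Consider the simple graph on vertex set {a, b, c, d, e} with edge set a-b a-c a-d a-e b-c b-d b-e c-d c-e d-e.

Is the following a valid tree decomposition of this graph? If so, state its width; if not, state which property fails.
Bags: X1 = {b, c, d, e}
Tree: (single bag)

No — vertex a appears in no bag.

A tree decomposition must satisfy three properties: every vertex lies in some bag; for every edge, both endpoints lie together in some bag; and for every vertex, the bags containing it form a connected subtree. Here vertex a appears in no bag, so the decomposition is invalid.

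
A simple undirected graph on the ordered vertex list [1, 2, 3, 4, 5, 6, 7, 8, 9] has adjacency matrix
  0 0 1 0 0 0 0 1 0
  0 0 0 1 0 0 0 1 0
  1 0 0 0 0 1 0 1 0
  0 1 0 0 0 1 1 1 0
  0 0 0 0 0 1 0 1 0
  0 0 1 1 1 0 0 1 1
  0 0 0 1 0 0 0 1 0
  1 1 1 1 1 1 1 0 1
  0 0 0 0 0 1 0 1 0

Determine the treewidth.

A width-2 tree decomposition is:
Bags: B1 = {2, 4, 8}  B2 = {4, 6, 8}  B3 = {6, 8, 9}  B4 = {3, 6, 8}  B5 = {1, 3, 8}  B6 = {5, 6, 8}  B7 = {4, 7, 8}
Tree: B1–B2, B2–B3, B2–B4, B4–B5, B3–B6, B1–B7
Each bag holds 3 vertices, so the decomposition has width 2, which upper-bounds the treewidth. Conversely, {1, 3, 8} is a clique of size 3, and the vertices of any clique must share a bag in every tree decomposition; so some bag has ≥ 3 vertices and tw(G) ≥ 2. Combining the bounds, tw(G) = 2.

2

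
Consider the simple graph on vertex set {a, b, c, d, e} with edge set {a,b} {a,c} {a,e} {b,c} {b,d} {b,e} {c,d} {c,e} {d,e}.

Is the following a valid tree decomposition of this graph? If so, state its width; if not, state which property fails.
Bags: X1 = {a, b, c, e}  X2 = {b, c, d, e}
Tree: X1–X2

Every vertex of G appears in some bag (union = {a, b, c, d, e}); every edge is covered by a bag; and for each vertex v the set of bags containing v is connected in the bag tree. The decomposition is therefore valid. The largest bag has 4 vertices, so the width is 3.

Yes; width 3.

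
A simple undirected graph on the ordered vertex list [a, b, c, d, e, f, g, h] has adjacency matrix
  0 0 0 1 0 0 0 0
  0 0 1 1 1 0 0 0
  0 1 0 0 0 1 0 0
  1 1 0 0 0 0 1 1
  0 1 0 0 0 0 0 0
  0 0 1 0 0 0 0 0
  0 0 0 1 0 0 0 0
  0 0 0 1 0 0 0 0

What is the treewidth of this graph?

1

A width-1 tree decomposition is:
Bags: B1 = {b, c}  B2 = {c, f}  B3 = {b, e}  B4 = {b, d}  B5 = {d, h}  B6 = {a, d}  B7 = {d, g}
Tree: B1–B2, B1–B3, B1–B4, B4–B5, B4–B6, B6–B7
The largest bag has 2 vertices, giving width 1; this decomposition certifies tw(G) ≤ 1. G has an edge, so its treewidth is at least 1. Therefore the treewidth is 1.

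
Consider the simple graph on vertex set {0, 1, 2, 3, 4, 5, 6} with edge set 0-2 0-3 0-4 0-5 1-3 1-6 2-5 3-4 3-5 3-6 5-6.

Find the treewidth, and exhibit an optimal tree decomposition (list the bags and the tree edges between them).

Every bag has size at most 3, so the width is 3 − 1 = 2 and tw(G) ≤ 2. On the other hand G contains the 3-clique {0, 2, 5}. A clique must lie in a single bag of any decomposition, so no decomposition can have width below 2. Combining the bounds, tw(G) = 2.

Treewidth 2.
Bags: B1 = {3, 5, 6}  B2 = {1, 3, 6}  B3 = {0, 3, 5}  B4 = {0, 2, 5}  B5 = {0, 3, 4}
Tree: B1–B2, B1–B3, B3–B4, B3–B5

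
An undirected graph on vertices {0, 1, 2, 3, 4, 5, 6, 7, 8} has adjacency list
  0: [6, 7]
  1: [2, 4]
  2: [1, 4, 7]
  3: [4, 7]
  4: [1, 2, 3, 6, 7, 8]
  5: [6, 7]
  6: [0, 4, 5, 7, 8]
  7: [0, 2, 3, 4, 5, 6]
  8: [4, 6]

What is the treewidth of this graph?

A width-2 tree decomposition is:
Bags: B1 = {3, 4, 7}  B2 = {4, 6, 7}  B3 = {2, 4, 7}  B4 = {1, 2, 4}  B5 = {0, 6, 7}  B6 = {5, 6, 7}  B7 = {4, 6, 8}
Tree: B1–B2, B2–B3, B3–B4, B2–B5, B5–B6, B2–B7
Each bag holds 3 vertices, so the decomposition has width 2, which upper-bounds the treewidth. On the other hand G contains the 3-clique {0, 6, 7}. A clique must lie in a single bag of any decomposition, so no decomposition can have width below 2. Hence tw(G) = 2 exactly.

2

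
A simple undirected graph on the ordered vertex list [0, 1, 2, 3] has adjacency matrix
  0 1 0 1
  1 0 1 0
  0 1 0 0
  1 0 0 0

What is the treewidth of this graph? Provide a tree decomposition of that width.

Treewidth 1.
One such decomposition:
Bags: B1 = {0, 1}  B2 = {0, 3}  B3 = {1, 2}
Tree: B1–B2, B1–B3

Every bag has size at most 2, so the width is 2 − 1 = 1 and tw(G) ≤ 1. Since G has at least one edge (e.g. 1–0), it is not an edgeless graph, so tw(G) ≥ 1. Hence tw(G) = 1 exactly.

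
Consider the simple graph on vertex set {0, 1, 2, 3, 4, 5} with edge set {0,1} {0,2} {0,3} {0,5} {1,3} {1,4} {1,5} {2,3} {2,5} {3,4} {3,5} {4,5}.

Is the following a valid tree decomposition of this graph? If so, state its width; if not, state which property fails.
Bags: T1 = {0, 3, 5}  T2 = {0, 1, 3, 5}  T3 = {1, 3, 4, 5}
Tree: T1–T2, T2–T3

No — vertex 2 appears in no bag.

A tree decomposition must satisfy three properties: every vertex lies in some bag; for every edge, both endpoints lie together in some bag; and for every vertex, the bags containing it form a connected subtree. Here vertex 2 appears in no bag, so the decomposition is invalid.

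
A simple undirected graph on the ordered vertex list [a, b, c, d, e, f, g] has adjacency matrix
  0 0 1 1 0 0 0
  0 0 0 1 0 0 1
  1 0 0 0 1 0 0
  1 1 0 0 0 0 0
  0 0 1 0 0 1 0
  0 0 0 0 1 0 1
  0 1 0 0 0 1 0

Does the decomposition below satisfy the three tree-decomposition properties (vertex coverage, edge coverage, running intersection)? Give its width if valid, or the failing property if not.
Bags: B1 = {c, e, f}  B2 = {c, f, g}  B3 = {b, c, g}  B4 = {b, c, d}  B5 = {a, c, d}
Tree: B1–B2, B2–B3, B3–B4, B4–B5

Every vertex of G appears in some bag (union = {a, b, c, d, e, f, g}); every edge is covered by a bag; and for each vertex v the set of bags containing v is connected in the bag tree. The decomposition is therefore valid. The largest bag has 3 vertices, so the width is 2.

Yes; width 2.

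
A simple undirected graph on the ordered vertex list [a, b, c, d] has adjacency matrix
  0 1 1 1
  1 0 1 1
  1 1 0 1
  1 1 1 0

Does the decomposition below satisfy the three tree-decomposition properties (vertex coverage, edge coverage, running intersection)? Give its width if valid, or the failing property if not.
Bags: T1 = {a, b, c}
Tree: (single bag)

A tree decomposition must satisfy three properties: every vertex lies in some bag; for every edge, both endpoints lie together in some bag; and for every vertex, the bags containing it form a connected subtree. Here vertex d appears in no bag, so the decomposition is invalid.

No — vertex d appears in no bag.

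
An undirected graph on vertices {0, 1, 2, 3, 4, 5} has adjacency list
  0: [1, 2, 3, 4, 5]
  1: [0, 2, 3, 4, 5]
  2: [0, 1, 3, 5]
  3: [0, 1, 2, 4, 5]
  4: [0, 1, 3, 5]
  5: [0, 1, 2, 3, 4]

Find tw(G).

A width-4 tree decomposition is:
Bags: B1 = {0, 1, 3, 4, 5}  B2 = {0, 1, 2, 3, 5}
Tree: B1–B2
Each bag holds 5 vertices, so the decomposition has width 4, which upper-bounds the treewidth. Conversely, {0, 1, 2, 3, 5} is a clique of size 5, and the vertices of any clique must share a bag in every tree decomposition; so some bag has ≥ 5 vertices and tw(G) ≥ 4. The upper and lower bounds meet at 4, so that is the treewidth.

4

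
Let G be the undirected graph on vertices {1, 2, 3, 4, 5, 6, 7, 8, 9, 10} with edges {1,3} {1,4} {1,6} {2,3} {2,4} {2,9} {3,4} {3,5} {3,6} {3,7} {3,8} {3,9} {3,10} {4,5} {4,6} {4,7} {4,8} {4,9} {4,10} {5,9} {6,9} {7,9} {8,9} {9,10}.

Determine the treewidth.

3

A width-3 tree decomposition is:
Bags: B1 = {2, 3, 4, 9}  B2 = {3, 4, 7, 9}  B3 = {3, 4, 5, 9}  B4 = {3, 4, 9, 10}  B5 = {3, 4, 6, 9}  B6 = {3, 4, 8, 9}  B7 = {1, 3, 4, 6}
Tree: B1–B2, B2–B3, B2–B4, B1–B5, B4–B6, B5–B7
Each bag holds 4 vertices, so the decomposition has width 3, which upper-bounds the treewidth. On the other hand G contains the 4-clique {1, 3, 4, 6}. A clique must lie in a single bag of any decomposition, so no decomposition can have width below 3. The upper and lower bounds meet at 3, so that is the treewidth.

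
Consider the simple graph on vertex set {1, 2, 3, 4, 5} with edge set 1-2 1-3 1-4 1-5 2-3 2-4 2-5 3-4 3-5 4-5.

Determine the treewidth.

4

A width-4 tree decomposition is:
Bags: B1 = {1, 2, 3, 4, 5}
Tree: (single bag)
A single bag containing all 5 vertices is trivially a valid decomposition of width 4. On the other hand G contains the 5-clique {1, 2, 3, 4, 5}. A clique must lie in a single bag of any decomposition, so no decomposition can have width below 4. Therefore the treewidth is 4.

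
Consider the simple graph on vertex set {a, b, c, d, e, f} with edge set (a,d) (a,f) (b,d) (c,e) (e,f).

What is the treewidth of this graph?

1

A width-1 tree decomposition is:
Bags: B1 = {c, e}  B2 = {e, f}  B3 = {a, f}  B4 = {a, d}  B5 = {b, d}
Tree: B1–B2, B2–B3, B3–B4, B4–B5
The largest bag has 2 vertices, giving width 1; this decomposition certifies tw(G) ≤ 1. Any graph with an edge has treewidth ≥ 1, and G has the edge c–e. The upper and lower bounds meet at 1, so that is the treewidth.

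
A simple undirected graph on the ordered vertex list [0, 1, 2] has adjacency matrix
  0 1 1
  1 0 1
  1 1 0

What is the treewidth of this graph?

A width-2 tree decomposition is:
Bags: B1 = {0, 1, 2}
Tree: (single bag)
With just one bag of size 3, the width is 3 − 1 = 2, so tw(G) ≤ 2. Conversely, {0, 1, 2} is a clique of size 3, and the vertices of any clique must share a bag in every tree decomposition; so some bag has ≥ 3 vertices and tw(G) ≥ 2. Hence tw(G) = 2 exactly.

2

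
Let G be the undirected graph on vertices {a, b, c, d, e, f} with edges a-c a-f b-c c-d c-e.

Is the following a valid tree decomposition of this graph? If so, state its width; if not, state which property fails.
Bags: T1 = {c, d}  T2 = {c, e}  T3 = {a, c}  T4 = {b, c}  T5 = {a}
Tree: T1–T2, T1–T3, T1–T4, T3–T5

A tree decomposition must satisfy three properties: every vertex lies in some bag; for every edge, both endpoints lie together in some bag; and for every vertex, the bags containing it form a connected subtree. Here vertex f appears in no bag, so the decomposition is invalid.

No — vertex f appears in no bag.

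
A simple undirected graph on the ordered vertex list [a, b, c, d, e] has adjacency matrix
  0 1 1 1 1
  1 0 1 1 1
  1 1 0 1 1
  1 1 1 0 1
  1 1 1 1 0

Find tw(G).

A width-4 tree decomposition is:
Bags: B1 = {a, b, c, d, e}
Tree: (single bag)
A single bag containing all 5 vertices is trivially a valid decomposition of width 4. For the lower bound, the 5 vertices {a, b, c, d, e} are pairwise adjacent, and any tree decomposition puts a clique entirely inside one bag — forcing width ≥ 4. Therefore the treewidth is 4.

4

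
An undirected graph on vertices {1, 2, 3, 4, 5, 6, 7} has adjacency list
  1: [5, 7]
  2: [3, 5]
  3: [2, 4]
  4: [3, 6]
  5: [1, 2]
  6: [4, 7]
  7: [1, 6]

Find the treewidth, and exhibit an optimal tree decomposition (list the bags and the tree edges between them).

Every bag has size at most 3, so the width is 3 − 1 = 2 and tw(G) ≤ 2. Since 4–3–2–5–1–7–6–4 is a cycle in G, G is not acyclic. Forests are exactly the graphs of treewidth ≤ 1, so tw(G) ≥ 2. The upper and lower bounds meet at 2, so that is the treewidth.

Treewidth 2.
One such decomposition:
Bags: B1 = {2, 3, 4}  B2 = {2, 4, 5}  B3 = {1, 4, 5}  B4 = {1, 4, 7}  B5 = {4, 6, 7}
Tree: B1–B2, B2–B3, B3–B4, B4–B5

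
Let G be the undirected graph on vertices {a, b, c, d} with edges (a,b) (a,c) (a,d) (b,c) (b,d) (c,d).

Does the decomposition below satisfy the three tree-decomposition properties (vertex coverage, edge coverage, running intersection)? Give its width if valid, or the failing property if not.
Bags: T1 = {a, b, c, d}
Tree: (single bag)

Yes; width 3.

Checking the three conditions: (i) the bags cover all of {a, b, c, d}; (ii) for each edge, some bag contains both endpoints; (iii) the bags containing any fixed vertex form a subtree. All hold, so the decomposition is valid with width 4 − 1 = 3.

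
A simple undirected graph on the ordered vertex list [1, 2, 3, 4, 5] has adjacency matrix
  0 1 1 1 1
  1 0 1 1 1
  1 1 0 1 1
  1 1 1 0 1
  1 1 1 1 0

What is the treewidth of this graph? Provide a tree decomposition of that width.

With just one bag of size 5, the width is 5 − 1 = 4, so tw(G) ≤ 4. Conversely, {1, 2, 3, 4, 5} is a clique of size 5, and the vertices of any clique must share a bag in every tree decomposition; so some bag has ≥ 5 vertices and tw(G) ≥ 4. Therefore the treewidth is 4.

Treewidth 4.
Bags: B1 = {1, 2, 3, 4, 5}
Tree: (single bag)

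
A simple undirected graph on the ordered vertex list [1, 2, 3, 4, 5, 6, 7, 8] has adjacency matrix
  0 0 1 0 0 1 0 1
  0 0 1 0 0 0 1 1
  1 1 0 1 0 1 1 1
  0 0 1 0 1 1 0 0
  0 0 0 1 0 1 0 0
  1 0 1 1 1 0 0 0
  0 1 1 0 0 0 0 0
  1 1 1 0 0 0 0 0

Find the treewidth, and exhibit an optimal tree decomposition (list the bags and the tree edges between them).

Treewidth 2.
One optimal decomposition is:
Bags: B1 = {1, 3, 8}  B2 = {1, 3, 6}  B3 = {3, 4, 6}  B4 = {2, 3, 8}  B5 = {4, 5, 6}  B6 = {2, 3, 7}
Tree: B1–B2, B2–B3, B1–B4, B3–B5, B4–B6

Every bag has size at most 3, so the width is 3 − 1 = 2 and tw(G) ≤ 2. Conversely, {1, 3, 8} is a clique of size 3, and the vertices of any clique must share a bag in every tree decomposition; so some bag has ≥ 3 vertices and tw(G) ≥ 2. Combining the bounds, tw(G) = 2.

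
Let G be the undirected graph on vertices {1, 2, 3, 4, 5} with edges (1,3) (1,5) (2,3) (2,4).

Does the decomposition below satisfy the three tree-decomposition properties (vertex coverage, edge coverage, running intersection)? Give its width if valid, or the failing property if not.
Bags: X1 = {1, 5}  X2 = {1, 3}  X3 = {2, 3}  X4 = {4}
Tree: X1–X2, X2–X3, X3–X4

A tree decomposition must satisfy three properties: every vertex lies in some bag; for every edge, both endpoints lie together in some bag; and for every vertex, the bags containing it form a connected subtree. Here edge (2,4) lies in no bag, so the decomposition is invalid.

No — edge (2,4) lies in no bag.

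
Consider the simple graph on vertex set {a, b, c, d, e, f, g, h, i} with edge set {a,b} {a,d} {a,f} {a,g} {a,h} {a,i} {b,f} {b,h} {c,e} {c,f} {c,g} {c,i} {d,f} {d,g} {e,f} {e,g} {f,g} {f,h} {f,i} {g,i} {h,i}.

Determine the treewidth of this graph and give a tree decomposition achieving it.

Treewidth 3.
One such decomposition:
Bags: B1 = {c, f, g, i}  B2 = {a, f, g, i}  B3 = {a, f, h, i}  B4 = {a, b, f, h}  B5 = {c, e, f, g}  B6 = {a, d, f, g}
Tree: B1–B2, B2–B3, B3–B4, B1–B5, B2–B6

The largest bag has 4 vertices, giving width 3; this decomposition certifies tw(G) ≤ 3. Conversely, {a, d, f, g} is a clique of size 4, and the vertices of any clique must share a bag in every tree decomposition; so some bag has ≥ 4 vertices and tw(G) ≥ 3. Hence tw(G) = 3 exactly.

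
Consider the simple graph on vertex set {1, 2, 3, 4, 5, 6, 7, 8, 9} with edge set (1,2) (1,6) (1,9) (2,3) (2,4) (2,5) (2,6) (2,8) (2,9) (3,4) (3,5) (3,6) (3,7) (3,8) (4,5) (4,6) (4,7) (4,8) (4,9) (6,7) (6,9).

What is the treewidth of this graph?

3

A width-3 tree decomposition is:
Bags: B1 = {2, 3, 4, 6}  B2 = {2, 4, 6, 9}  B3 = {3, 4, 6, 7}  B4 = {1, 2, 6, 9}  B5 = {2, 3, 4, 5}  B6 = {2, 3, 4, 8}
Tree: B1–B2, B1–B3, B2–B4, B1–B5, B1–B6
Every bag has size at most 4, so the width is 4 − 1 = 3 and tw(G) ≤ 3. For the lower bound, the 4 vertices {1, 2, 6, 9} are pairwise adjacent, and any tree decomposition puts a clique entirely inside one bag — forcing width ≥ 3. Hence tw(G) = 3 exactly.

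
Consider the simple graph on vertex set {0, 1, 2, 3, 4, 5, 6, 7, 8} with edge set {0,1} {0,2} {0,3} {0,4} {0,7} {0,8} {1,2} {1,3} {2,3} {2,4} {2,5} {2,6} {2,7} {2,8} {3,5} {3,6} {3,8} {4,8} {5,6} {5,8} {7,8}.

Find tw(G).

3

A width-3 tree decomposition is:
Bags: B1 = {2, 3, 5, 8}  B2 = {2, 3, 5, 6}  B3 = {0, 2, 3, 8}  B4 = {0, 2, 4, 8}  B5 = {0, 2, 7, 8}  B6 = {0, 1, 2, 3}
Tree: B1–B2, B1–B3, B3–B4, B4–B5, B3–B6
Each bag holds 4 vertices, so the decomposition has width 3, which upper-bounds the treewidth. On the other hand G contains the 4-clique {0, 2, 3, 8}. A clique must lie in a single bag of any decomposition, so no decomposition can have width below 3. The upper and lower bounds meet at 3, so that is the treewidth.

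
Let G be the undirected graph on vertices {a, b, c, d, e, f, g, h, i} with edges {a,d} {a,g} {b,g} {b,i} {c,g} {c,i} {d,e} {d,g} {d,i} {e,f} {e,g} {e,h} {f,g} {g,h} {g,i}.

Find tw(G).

2

A width-2 tree decomposition is:
Bags: B1 = {d, g, i}  B2 = {a, d, g}  B3 = {d, e, g}  B4 = {c, g, i}  B5 = {e, g, h}  B6 = {e, f, g}  B7 = {b, g, i}
Tree: B1–B2, B2–B3, B1–B4, B3–B5, B5–B6, B4–B7
Every bag has size at most 3, so the width is 3 − 1 = 2 and tw(G) ≤ 2. Conversely, {d, e, g} is a clique of size 3, and the vertices of any clique must share a bag in every tree decomposition; so some bag has ≥ 3 vertices and tw(G) ≥ 2. Combining the bounds, tw(G) = 2.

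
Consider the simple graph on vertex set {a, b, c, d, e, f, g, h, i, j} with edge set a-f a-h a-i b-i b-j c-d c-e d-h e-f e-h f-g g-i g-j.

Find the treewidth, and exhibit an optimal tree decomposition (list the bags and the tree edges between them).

Treewidth 2.
One optimal decomposition is:
Bags: B1 = {c, d, e}  B2 = {d, e, h}  B3 = {e, f, h}  B4 = {a, f, h}  B5 = {a, f, g}  B6 = {a, g, i}  B7 = {g, i, j}  B8 = {b, i, j}
Tree: B1–B2, B2–B3, B3–B4, B4–B5, B5–B6, B6–B7, B7–B8

Each bag holds 3 vertices, so the decomposition has width 2, which upper-bounds the treewidth. The edges c–d–h–e–c form a cycle, so G is not a tree and its treewidth is at least 2. The upper and lower bounds meet at 2, so that is the treewidth.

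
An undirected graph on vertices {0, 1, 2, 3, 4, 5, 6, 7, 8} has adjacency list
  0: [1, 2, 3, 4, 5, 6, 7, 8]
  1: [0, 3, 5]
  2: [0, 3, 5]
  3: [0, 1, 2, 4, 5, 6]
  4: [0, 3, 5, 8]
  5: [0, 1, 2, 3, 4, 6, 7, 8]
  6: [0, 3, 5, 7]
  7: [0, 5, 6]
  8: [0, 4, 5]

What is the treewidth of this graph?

3

A width-3 tree decomposition is:
Bags: B1 = {0, 1, 3, 5}  B2 = {0, 3, 4, 5}  B3 = {0, 4, 5, 8}  B4 = {0, 3, 5, 6}  B5 = {0, 5, 6, 7}  B6 = {0, 2, 3, 5}
Tree: B1–B2, B2–B3, B1–B4, B4–B5, B4–B6
The largest bag has 4 vertices, giving width 3; this decomposition certifies tw(G) ≤ 3. On the other hand G contains the 4-clique {0, 4, 5, 8}. A clique must lie in a single bag of any decomposition, so no decomposition can have width below 3. Therefore the treewidth is 3.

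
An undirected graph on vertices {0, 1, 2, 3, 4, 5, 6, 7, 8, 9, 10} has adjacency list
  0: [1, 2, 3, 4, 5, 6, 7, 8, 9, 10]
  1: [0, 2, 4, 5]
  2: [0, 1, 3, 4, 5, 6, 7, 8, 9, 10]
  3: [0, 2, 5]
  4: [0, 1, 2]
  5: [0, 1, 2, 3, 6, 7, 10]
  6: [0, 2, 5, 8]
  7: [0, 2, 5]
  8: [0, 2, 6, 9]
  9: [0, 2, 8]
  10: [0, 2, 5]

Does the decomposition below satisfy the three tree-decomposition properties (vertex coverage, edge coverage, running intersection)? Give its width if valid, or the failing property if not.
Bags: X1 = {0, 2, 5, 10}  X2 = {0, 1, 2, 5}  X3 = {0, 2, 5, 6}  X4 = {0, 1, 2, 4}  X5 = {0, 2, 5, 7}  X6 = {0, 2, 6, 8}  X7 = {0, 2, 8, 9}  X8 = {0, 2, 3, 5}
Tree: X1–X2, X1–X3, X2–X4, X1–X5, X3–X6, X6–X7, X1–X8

Checking the three conditions: (i) the bags cover all of {0, 1, 2, 3, 4, 5, 6, 7, 8, 9, 10}; (ii) for each edge, some bag contains both endpoints; (iii) the bags containing any fixed vertex form a subtree. All hold, so the decomposition is valid with width 4 − 1 = 3.

Yes; width 3.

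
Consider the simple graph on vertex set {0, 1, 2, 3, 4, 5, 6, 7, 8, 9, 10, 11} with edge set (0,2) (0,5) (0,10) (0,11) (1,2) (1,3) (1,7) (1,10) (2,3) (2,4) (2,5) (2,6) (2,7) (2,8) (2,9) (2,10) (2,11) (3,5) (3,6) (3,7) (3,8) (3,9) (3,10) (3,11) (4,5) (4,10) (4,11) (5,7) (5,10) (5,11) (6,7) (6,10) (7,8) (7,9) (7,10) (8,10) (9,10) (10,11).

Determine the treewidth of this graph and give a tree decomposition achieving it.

Every bag has size at most 5, so the width is 5 − 1 = 4 and tw(G) ≤ 4. Conversely, {0, 2, 5, 10, 11} is a clique of size 5, and the vertices of any clique must share a bag in every tree decomposition; so some bag has ≥ 5 vertices and tw(G) ≥ 4. Combining the bounds, tw(G) = 4.

Treewidth 4.
One optimal decomposition is:
Bags: B1 = {2, 3, 5, 7, 10}  B2 = {2, 3, 7, 9, 10}  B3 = {2, 3, 5, 10, 11}  B4 = {1, 2, 3, 7, 10}  B5 = {2, 3, 6, 7, 10}  B6 = {0, 2, 5, 10, 11}  B7 = {2, 4, 5, 10, 11}  B8 = {2, 3, 7, 8, 10}
Tree: B1–B2, B1–B3, B1–B4, B1–B5, B3–B6, B3–B7, B1–B8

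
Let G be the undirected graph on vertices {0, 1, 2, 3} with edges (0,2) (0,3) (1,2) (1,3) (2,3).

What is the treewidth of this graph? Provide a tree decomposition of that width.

Every bag has size at most 3, so the width is 3 − 1 = 2 and tw(G) ≤ 2. On the other hand G contains the 3-clique {0, 2, 3}. A clique must lie in a single bag of any decomposition, so no decomposition can have width below 2. Therefore the treewidth is 2.

Treewidth 2.
Bags: B1 = {1, 2, 3}  B2 = {0, 2, 3}
Tree: B1–B2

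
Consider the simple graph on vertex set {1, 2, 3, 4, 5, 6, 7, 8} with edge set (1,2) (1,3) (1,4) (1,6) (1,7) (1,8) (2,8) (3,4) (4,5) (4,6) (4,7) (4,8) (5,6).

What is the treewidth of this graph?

A width-2 tree decomposition is:
Bags: B1 = {1, 4, 8}  B2 = {1, 2, 8}  B3 = {1, 4, 6}  B4 = {4, 5, 6}  B5 = {1, 4, 7}  B6 = {1, 3, 4}
Tree: B1–B2, B1–B3, B3–B4, B3–B5, B1–B6
Every bag has size at most 3, so the width is 3 − 1 = 2 and tw(G) ≤ 2. Conversely, {1, 2, 8} is a clique of size 3, and the vertices of any clique must share a bag in every tree decomposition; so some bag has ≥ 3 vertices and tw(G) ≥ 2. The upper and lower bounds meet at 2, so that is the treewidth.

2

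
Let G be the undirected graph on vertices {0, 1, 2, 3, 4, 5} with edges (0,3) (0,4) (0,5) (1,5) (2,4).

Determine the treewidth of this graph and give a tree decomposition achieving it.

Treewidth 1.
One such decomposition:
Bags: B1 = {0, 3}  B2 = {0, 5}  B3 = {0, 4}  B4 = {2, 4}  B5 = {1, 5}
Tree: B1–B2, B2–B3, B3–B4, B2–B5

Each bag holds 2 vertices, so the decomposition has width 1, which upper-bounds the treewidth. G has an edge, so its treewidth is at least 1. Therefore the treewidth is 1.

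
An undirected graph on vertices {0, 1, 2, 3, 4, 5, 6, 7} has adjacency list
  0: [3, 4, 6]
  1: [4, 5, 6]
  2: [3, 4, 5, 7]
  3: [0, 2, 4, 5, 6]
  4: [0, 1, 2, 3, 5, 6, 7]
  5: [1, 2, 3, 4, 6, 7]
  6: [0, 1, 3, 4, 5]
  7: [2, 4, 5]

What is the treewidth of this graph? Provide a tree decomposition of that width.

Treewidth 3.
One such decomposition:
Bags: B1 = {3, 4, 5, 6}  B2 = {2, 3, 4, 5}  B3 = {1, 4, 5, 6}  B4 = {0, 3, 4, 6}  B5 = {2, 4, 5, 7}
Tree: B1–B2, B1–B3, B1–B4, B2–B5

Each bag holds 4 vertices, so the decomposition has width 3, which upper-bounds the treewidth. On the other hand G contains the 4-clique {0, 3, 4, 6}. A clique must lie in a single bag of any decomposition, so no decomposition can have width below 3. The upper and lower bounds meet at 3, so that is the treewidth.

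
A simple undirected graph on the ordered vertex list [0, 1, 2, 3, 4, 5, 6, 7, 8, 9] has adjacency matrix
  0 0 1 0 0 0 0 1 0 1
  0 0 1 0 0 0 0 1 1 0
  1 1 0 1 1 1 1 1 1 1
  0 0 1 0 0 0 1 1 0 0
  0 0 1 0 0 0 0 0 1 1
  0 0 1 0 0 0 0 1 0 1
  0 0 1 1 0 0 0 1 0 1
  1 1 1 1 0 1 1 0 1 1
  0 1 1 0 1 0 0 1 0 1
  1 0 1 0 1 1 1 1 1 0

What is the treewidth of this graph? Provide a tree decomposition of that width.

Treewidth 3.
One such decomposition:
Bags: B1 = {1, 2, 7, 8}  B2 = {2, 7, 8, 9}  B3 = {2, 4, 8, 9}  B4 = {2, 6, 7, 9}  B5 = {0, 2, 7, 9}  B6 = {2, 3, 6, 7}  B7 = {2, 5, 7, 9}
Tree: B1–B2, B2–B3, B2–B4, B4–B5, B4–B6, B5–B7

Each bag holds 4 vertices, so the decomposition has width 3, which upper-bounds the treewidth. Conversely, {2, 4, 8, 9} is a clique of size 4, and the vertices of any clique must share a bag in every tree decomposition; so some bag has ≥ 4 vertices and tw(G) ≥ 3. Hence tw(G) = 3 exactly.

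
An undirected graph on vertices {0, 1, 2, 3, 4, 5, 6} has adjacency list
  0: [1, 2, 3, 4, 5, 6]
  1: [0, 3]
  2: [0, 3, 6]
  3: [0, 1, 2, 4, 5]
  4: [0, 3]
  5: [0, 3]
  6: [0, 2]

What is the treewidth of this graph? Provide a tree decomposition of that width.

The largest bag has 3 vertices, giving width 2; this decomposition certifies tw(G) ≤ 2. For the lower bound, the 3 vertices {0, 1, 3} are pairwise adjacent, and any tree decomposition puts a clique entirely inside one bag — forcing width ≥ 2. The upper and lower bounds meet at 2, so that is the treewidth.

Treewidth 2.
Bags: B1 = {0, 3, 4}  B2 = {0, 2, 3}  B3 = {0, 2, 6}  B4 = {0, 1, 3}  B5 = {0, 3, 5}
Tree: B1–B2, B2–B3, B1–B4, B4–B5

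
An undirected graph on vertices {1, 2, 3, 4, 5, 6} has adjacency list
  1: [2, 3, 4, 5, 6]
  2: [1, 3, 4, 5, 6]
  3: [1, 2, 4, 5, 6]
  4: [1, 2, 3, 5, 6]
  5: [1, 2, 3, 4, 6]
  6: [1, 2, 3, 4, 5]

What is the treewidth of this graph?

A width-5 tree decomposition is:
Bags: B1 = {1, 2, 3, 4, 5, 6}
Tree: (single bag)
A single bag containing all 6 vertices is trivially a valid decomposition of width 5. On the other hand G contains the 6-clique {1, 2, 3, 4, 5, 6}. A clique must lie in a single bag of any decomposition, so no decomposition can have width below 5. Therefore the treewidth is 5.

5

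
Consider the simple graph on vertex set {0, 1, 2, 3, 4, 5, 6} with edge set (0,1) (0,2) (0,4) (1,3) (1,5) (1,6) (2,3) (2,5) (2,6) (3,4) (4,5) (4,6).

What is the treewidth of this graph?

A width-3 tree decomposition is:
Bags: B1 = {1, 2, 4, 5}  B2 = {1, 2, 3, 4}  B3 = {1, 2, 4, 6}  B4 = {0, 1, 2, 4}
Tree: B1–B2, B2–B3, B3–B4
The largest bag has 4 vertices, giving width 3; this decomposition certifies tw(G) ≤ 3. For the lower bound: the 4 vertex sets {2,5}, {3,4}, {1}, {6} are disjoint, each induces a connected subgraph, and every pair is joined by at least one edge of G. Contracting each set to a single vertex therefore yields K_{4} as a minor, and since treewidth is minor-monotone, tw(G) ≥ tw(K_{4}) = 3. Therefore the treewidth is 3.

3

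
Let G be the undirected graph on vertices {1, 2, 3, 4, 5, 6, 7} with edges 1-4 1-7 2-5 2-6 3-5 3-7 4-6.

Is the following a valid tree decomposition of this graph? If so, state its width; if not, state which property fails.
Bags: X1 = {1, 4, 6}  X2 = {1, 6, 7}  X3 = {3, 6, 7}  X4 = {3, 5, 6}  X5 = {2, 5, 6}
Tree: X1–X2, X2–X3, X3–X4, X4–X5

Yes; width 2.

Vertex coverage: the bags together contain {1, 2, 3, 4, 5, 6, 7}, the full vertex set. Edge coverage: each edge of G has both endpoints in at least one bag. Running intersection: for every vertex, the bags containing it form a connected subtree. All three properties hold, so this is a valid tree decomposition of width max|bag| − 1 = 2, and hence tw(G) ≤ 2.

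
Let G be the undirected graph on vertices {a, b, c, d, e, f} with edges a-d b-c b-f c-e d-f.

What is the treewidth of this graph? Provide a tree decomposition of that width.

The largest bag has 2 vertices, giving width 1; this decomposition certifies tw(G) ≤ 1. G has an edge, so its treewidth is at least 1. Hence tw(G) = 1 exactly.

Treewidth 1.
Bags: B1 = {a, d}  B2 = {d, f}  B3 = {b, f}  B4 = {b, c}  B5 = {c, e}
Tree: B1–B2, B2–B3, B3–B4, B4–B5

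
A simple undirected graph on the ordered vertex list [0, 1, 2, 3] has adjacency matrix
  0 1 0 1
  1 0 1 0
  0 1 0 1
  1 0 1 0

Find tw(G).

A width-2 tree decomposition is:
Bags: B1 = {0, 1, 2}  B2 = {0, 2, 3}
Tree: B1–B2
The largest bag has 3 vertices, giving width 2; this decomposition certifies tw(G) ≤ 2. The edges 0–1–2–3–0 form a cycle, so G is not a tree and its treewidth is at least 2. Combining the bounds, tw(G) = 2.

2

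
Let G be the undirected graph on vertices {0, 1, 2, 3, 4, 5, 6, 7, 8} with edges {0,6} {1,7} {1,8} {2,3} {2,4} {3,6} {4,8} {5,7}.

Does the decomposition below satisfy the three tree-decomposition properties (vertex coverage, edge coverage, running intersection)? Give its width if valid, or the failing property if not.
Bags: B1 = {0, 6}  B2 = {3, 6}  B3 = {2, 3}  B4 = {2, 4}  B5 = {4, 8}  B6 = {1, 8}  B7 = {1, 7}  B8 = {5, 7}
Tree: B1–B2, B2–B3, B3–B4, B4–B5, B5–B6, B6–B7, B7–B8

Vertex coverage: the bags together contain {0, 1, 2, 3, 4, 5, 6, 7, 8}, the full vertex set. Edge coverage: each edge of G has both endpoints in at least one bag. Running intersection: for every vertex, the bags containing it form a connected subtree. All three properties hold, so this is a valid tree decomposition of width max|bag| − 1 = 1, and hence tw(G) ≤ 1.

Yes; width 1.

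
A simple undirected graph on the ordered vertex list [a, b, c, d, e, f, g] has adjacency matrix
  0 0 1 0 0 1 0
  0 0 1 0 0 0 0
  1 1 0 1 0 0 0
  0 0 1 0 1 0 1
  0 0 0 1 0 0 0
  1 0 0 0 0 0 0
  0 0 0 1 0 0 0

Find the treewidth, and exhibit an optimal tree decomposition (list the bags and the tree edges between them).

Each bag holds 2 vertices, so the decomposition has width 1, which upper-bounds the treewidth. Any graph with an edge has treewidth ≥ 1, and G has the edge a–c. Therefore the treewidth is 1.

Treewidth 1.
Bags: B1 = {a, c}  B2 = {c, d}  B3 = {d, e}  B4 = {b, c}  B5 = {d, g}  B6 = {a, f}
Tree: B1–B2, B2–B3, B1–B4, B3–B5, B1–B6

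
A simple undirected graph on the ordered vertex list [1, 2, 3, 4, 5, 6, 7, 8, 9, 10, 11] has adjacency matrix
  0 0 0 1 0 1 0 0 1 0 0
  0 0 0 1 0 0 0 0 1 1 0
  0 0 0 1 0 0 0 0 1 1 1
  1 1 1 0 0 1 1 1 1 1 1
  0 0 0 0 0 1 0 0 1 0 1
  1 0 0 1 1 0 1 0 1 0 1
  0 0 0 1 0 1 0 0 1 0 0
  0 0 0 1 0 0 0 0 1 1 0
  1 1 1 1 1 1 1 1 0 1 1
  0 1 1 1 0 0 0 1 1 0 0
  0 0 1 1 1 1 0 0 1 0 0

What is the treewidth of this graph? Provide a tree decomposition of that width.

Treewidth 3.
Bags: B1 = {4, 6, 9, 11}  B2 = {3, 4, 9, 11}  B3 = {5, 6, 9, 11}  B4 = {1, 4, 6, 9}  B5 = {3, 4, 9, 10}  B6 = {2, 4, 9, 10}  B7 = {4, 8, 9, 10}  B8 = {4, 6, 7, 9}
Tree: B1–B2, B1–B3, B1–B4, B2–B5, B5–B6, B5–B7, B1–B8

The largest bag has 4 vertices, giving width 3; this decomposition certifies tw(G) ≤ 3. On the other hand G contains the 4-clique {2, 4, 9, 10}. A clique must lie in a single bag of any decomposition, so no decomposition can have width below 3. The upper and lower bounds meet at 3, so that is the treewidth.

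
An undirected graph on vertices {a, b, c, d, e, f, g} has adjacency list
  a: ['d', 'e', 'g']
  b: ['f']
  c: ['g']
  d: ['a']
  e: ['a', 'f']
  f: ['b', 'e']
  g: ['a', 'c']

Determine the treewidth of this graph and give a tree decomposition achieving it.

Treewidth 1.
One such decomposition:
Bags: B1 = {a, e}  B2 = {e, f}  B3 = {a, g}  B4 = {b, f}  B5 = {a, d}  B6 = {c, g}
Tree: B1–B2, B1–B3, B2–B4, B3–B5, B3–B6

The largest bag has 2 vertices, giving width 1; this decomposition certifies tw(G) ≤ 1. Any graph with an edge has treewidth ≥ 1, and G has the edge e–a. The upper and lower bounds meet at 1, so that is the treewidth.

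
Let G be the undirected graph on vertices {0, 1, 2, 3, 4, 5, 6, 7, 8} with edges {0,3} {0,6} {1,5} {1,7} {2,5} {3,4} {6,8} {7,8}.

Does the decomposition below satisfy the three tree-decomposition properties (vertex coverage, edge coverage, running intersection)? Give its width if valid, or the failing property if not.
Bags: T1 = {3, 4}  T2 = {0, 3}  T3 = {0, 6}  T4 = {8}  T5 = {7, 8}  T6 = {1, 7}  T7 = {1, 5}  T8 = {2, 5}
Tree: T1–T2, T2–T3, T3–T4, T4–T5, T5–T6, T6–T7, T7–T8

No — edge (6,8) lies in no bag.

A tree decomposition must satisfy three properties: every vertex lies in some bag; for every edge, both endpoints lie together in some bag; and for every vertex, the bags containing it form a connected subtree. Here edge (6,8) lies in no bag, so the decomposition is invalid.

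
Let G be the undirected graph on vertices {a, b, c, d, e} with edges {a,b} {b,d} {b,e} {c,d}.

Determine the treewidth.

A width-1 tree decomposition is:
Bags: B1 = {b, d}  B2 = {a, b}  B3 = {b, e}  B4 = {c, d}
Tree: B1–B2, B1–B3, B1–B4
The largest bag has 2 vertices, giving width 1; this decomposition certifies tw(G) ≤ 1. G has an edge, so its treewidth is at least 1. Hence tw(G) = 1 exactly.

1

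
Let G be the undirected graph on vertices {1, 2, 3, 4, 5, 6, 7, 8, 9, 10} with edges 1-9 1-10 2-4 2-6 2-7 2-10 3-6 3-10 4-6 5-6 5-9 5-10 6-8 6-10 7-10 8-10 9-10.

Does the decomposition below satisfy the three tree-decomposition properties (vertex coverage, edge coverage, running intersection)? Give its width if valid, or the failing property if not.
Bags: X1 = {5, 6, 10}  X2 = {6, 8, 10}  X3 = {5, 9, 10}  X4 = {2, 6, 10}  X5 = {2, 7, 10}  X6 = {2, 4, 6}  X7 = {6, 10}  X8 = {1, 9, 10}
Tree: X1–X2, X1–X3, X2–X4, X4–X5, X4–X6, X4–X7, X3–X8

No — vertex 3 appears in no bag.

A tree decomposition must satisfy three properties: every vertex lies in some bag; for every edge, both endpoints lie together in some bag; and for every vertex, the bags containing it form a connected subtree. Here vertex 3 appears in no bag, so the decomposition is invalid.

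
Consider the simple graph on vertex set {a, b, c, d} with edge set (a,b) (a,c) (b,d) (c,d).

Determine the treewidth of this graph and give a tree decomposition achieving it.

The largest bag has 3 vertices, giving width 2; this decomposition certifies tw(G) ≤ 2. The edges c–d–b–a–c form a cycle, so G is not a tree and its treewidth is at least 2. Hence tw(G) = 2 exactly.

Treewidth 2.
Bags: B1 = {b, c, d}  B2 = {a, b, c}
Tree: B1–B2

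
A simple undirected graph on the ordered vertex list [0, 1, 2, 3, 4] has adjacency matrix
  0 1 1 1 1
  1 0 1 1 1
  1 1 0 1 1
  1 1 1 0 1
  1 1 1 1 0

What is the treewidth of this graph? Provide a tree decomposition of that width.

Treewidth 4.
One such decomposition:
Bags: B1 = {0, 1, 2, 3, 4}
Tree: (single bag)

A single bag containing all 5 vertices is trivially a valid decomposition of width 4. For the lower bound, the 5 vertices {0, 1, 2, 3, 4} are pairwise adjacent, and any tree decomposition puts a clique entirely inside one bag — forcing width ≥ 4. Hence tw(G) = 4 exactly.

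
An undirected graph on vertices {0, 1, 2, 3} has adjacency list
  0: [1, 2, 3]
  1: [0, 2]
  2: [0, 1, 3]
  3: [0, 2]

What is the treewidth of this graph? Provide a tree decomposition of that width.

The largest bag has 3 vertices, giving width 2; this decomposition certifies tw(G) ≤ 2. Conversely, {0, 1, 2} is a clique of size 3, and the vertices of any clique must share a bag in every tree decomposition; so some bag has ≥ 3 vertices and tw(G) ≥ 2. The upper and lower bounds meet at 2, so that is the treewidth.

Treewidth 2.
One optimal decomposition is:
Bags: B1 = {0, 1, 2}  B2 = {0, 2, 3}
Tree: B1–B2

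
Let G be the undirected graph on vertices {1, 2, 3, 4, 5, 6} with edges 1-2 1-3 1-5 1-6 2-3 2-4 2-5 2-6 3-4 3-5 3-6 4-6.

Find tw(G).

A width-3 tree decomposition is:
Bags: B1 = {1, 2, 3, 6}  B2 = {2, 3, 4, 6}  B3 = {1, 2, 3, 5}
Tree: B1–B2, B1–B3
Every bag has size at most 4, so the width is 4 − 1 = 3 and tw(G) ≤ 3. For the lower bound, the 4 vertices {1, 2, 3, 5} are pairwise adjacent, and any tree decomposition puts a clique entirely inside one bag — forcing width ≥ 3. Hence tw(G) = 3 exactly.

3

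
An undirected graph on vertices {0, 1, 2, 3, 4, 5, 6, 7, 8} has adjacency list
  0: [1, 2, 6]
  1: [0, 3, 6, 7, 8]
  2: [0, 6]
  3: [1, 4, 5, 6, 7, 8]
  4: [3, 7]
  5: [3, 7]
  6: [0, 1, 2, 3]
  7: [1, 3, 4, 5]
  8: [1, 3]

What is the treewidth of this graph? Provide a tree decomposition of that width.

Each bag holds 3 vertices, so the decomposition has width 2, which upper-bounds the treewidth. Conversely, {0, 1, 6} is a clique of size 3, and the vertices of any clique must share a bag in every tree decomposition; so some bag has ≥ 3 vertices and tw(G) ≥ 2. Hence tw(G) = 2 exactly.

Treewidth 2.
Bags: B1 = {1, 3, 7}  B2 = {1, 3, 6}  B3 = {1, 3, 8}  B4 = {0, 1, 6}  B5 = {3, 4, 7}  B6 = {3, 5, 7}  B7 = {0, 2, 6}
Tree: B1–B2, B1–B3, B2–B4, B1–B5, B1–B6, B4–B7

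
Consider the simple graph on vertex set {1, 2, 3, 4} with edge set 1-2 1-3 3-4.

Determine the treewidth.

A width-1 tree decomposition is:
Bags: B1 = {3, 4}  B2 = {1, 3}  B3 = {1, 2}
Tree: B1–B2, B2–B3
The largest bag has 2 vertices, giving width 1; this decomposition certifies tw(G) ≤ 1. Any graph with an edge has treewidth ≥ 1, and G has the edge 4–3. Combining the bounds, tw(G) = 1.

1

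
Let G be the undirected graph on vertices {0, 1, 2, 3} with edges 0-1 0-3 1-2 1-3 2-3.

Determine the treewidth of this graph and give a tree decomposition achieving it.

Treewidth 2.
Bags: B1 = {1, 2, 3}  B2 = {0, 1, 3}
Tree: B1–B2

Each bag holds 3 vertices, so the decomposition has width 2, which upper-bounds the treewidth. For the lower bound, the 3 vertices {0, 1, 3} are pairwise adjacent, and any tree decomposition puts a clique entirely inside one bag — forcing width ≥ 2. The upper and lower bounds meet at 2, so that is the treewidth.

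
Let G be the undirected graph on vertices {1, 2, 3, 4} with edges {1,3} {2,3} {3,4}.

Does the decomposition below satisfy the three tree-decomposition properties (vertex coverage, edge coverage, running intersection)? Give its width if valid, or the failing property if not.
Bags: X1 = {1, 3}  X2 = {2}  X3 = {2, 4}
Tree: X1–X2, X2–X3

No — edge (3,2) lies in no bag.

A tree decomposition must satisfy three properties: every vertex lies in some bag; for every edge, both endpoints lie together in some bag; and for every vertex, the bags containing it form a connected subtree. Here edge (3,2) lies in no bag, so the decomposition is invalid.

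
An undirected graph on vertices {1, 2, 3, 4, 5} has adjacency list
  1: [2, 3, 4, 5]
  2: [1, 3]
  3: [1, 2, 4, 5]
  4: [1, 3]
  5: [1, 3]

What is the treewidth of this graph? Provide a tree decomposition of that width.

Each bag holds 3 vertices, so the decomposition has width 2, which upper-bounds the treewidth. On the other hand G contains the 3-clique {1, 2, 3}. A clique must lie in a single bag of any decomposition, so no decomposition can have width below 2. Hence tw(G) = 2 exactly.

Treewidth 2.
Bags: B1 = {1, 3, 5}  B2 = {1, 2, 3}  B3 = {1, 3, 4}
Tree: B1–B2, B2–B3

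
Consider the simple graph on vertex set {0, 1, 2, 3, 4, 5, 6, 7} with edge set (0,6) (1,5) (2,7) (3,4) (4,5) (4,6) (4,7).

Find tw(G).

A width-1 tree decomposition is:
Bags: B1 = {4, 6}  B2 = {4, 7}  B3 = {4, 5}  B4 = {3, 4}  B5 = {2, 7}  B6 = {1, 5}  B7 = {0, 6}
Tree: B1–B2, B1–B3, B3–B4, B2–B5, B3–B6, B1–B7
The largest bag has 2 vertices, giving width 1; this decomposition certifies tw(G) ≤ 1. Any graph with an edge has treewidth ≥ 1, and G has the edge 4–6. The upper and lower bounds meet at 1, so that is the treewidth.

1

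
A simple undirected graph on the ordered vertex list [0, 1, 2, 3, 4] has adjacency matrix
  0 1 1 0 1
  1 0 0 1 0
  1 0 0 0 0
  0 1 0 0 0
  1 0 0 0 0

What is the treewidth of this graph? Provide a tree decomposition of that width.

Every bag has size at most 2, so the width is 2 − 1 = 1 and tw(G) ≤ 1. G has an edge, so its treewidth is at least 1. Therefore the treewidth is 1.

Treewidth 1.
Bags: B1 = {0, 2}  B2 = {0, 1}  B3 = {0, 4}  B4 = {1, 3}
Tree: B1–B2, B2–B3, B2–B4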